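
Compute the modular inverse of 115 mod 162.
31

gcd(115, 162) = 1, so the inverse exists.
Extended Euclidean algorithm on (162, 115):
162 = 1 × 115 + 47  ⟹  47 = (1)·162 + (-1)·115
115 = 2 × 47 + 21  ⟹  21 = (-2)·162 + (3)·115
47 = 2 × 21 + 5  ⟹  5 = (5)·162 + (-7)·115
21 = 4 × 5 + 1  ⟹  1 = (-22)·162 + (31)·115
So (31)·115 ≡ 1 (mod 162), i.e. 115^(-1) ≡ 31 (mod 162).
Check: 115 × 31 = 3565 ≡ 1 (mod 162)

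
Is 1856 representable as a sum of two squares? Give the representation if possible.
16² + 40² (a=16, b=40)

Factorization: 1856 = 2^6 × 29
By Fermat: n is sum of two squares iff every prime p ≡ 3 (mod 4) appears to even power.
All primes ≡ 3 (mod 4) appear to even power.
Search a = 0, 1, 2, … for 1856 - a² a perfect square: first hit at a = 16: 1856 - 256 = 1600 = 40².
1856 = 16² + 40² = 256 + 1600 ✓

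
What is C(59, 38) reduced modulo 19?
3

Using Lucas' theorem:
Write n=59 and k=38 in base 19:
n in base 19: [3, 2]
k in base 19: [2, 0]
C(59,38) mod 19 = ∏ C(n_i, k_i) mod 19
Digit binomials (mod 19): C(3,2) = 3; C(2,0) = 1
Product: 3 × 1 = 3 ≡ 3 (mod 19)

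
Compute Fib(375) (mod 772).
426

Matrix identity: Q^n = [[F_(n+1), F_n], [F_n, F_(n-1)]] with Q = [[1,1],[1,0]].
n = 375 = 101110111₂. Square-and-multiply, entries mod 772:
Q^1 = [[1,1],[1,0]]
Q^2 = (Q^1)² = [[2,1],[1,1]]
Q^5 = (Q^2)²·Q = [[8,5],[5,3]]
Q^11 = (Q^5)²·Q = [[144,89],[89,55]]
Q^23 = (Q^11)²·Q = [[48,93],[93,727]]
Q^46 = (Q^23)² = [[145,279],[279,638]]
Q^93 = (Q^46)²·Q = [[31,50],[50,753]]
Q^187 = (Q^93)²·Q = [[201,373],[373,600]]
Q^375 = (Q^187)²·Q = [[435,426],[426,9]]
F_375 mod 772 = Q^375[0][1] = 426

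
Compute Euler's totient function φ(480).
128

480 = 2^5 × 3 × 5
φ(n) = n × ∏(1 - 1/p) for each prime p dividing n
φ(480) = 480 × (1 - 1/2) × (1 - 1/3) × (1 - 1/5) = 128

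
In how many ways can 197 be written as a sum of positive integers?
3068829878530

p(n) counts ways to write n as a sum of positive integers (order ignored).
Euler's pentagonal recurrence: p(k) = p(k-1) + p(k-2) - p(k-5) - p(k-7) + p(k-12) + p(k-15) - ... (offsets j(3j∓1)/2, signs ++--, p(0)=1, p(<0)=0).
DP table for k = 0..196: p(0)=1, p(1)=1, p(2)=2, p(3)=3, p(4)=5, p(5)=7, p(6)=11, p(7)=15, p(8)=22, p(9)=30, p(10)=42, p(11)=56, p(12)=77, p(13)=101, p(14)=135, p(15)=176, p(16)=231, p(17)=297, p(18)=385, p(19)=490, p(20)=627, p(21)=792, p(22)=1002, p(23)=1255, p(24)=1575, p(25)=1958, p(26)=2436, p(27)=3010, p(28)=3718, p(29)=4565, p(30)=5604, p(31)=6842, p(32)=8349, p(33)=10143, p(34)=12310, p(35)=14883, p(36)=17977, p(37)=21637, p(38)=26015, p(39)=31185, p(40)=37338, p(41)=44583, p(42)=53174, p(43)=63261, p(44)=75175, p(45)=89134, p(46)=105558, p(47)=124754, p(48)=147273, p(49)=173525, p(50)=204226, p(51)=239943, p(52)=281589, p(53)=329931, p(54)=386155, p(55)=451276, p(56)=526823, p(57)=614154, p(58)=715220, p(59)=831820, p(60)=966467, p(61)=1121505, p(62)=1300156, p(63)=1505499, p(64)=1741630, p(65)=2012558, p(66)=2323520, p(67)=2679689, p(68)=3087735, p(69)=3554345, p(70)=4087968, p(71)=4697205, p(72)=5392783, p(73)=6185689, p(74)=7089500, p(75)=8118264, p(76)=9289091, p(77)=10619863, p(78)=12132164, p(79)=13848650, p(80)=15796476, p(81)=18004327, p(82)=20506255, p(83)=23338469, p(84)=26543660, p(85)=30167357, p(86)=34262962, p(87)=38887673, p(88)=44108109, p(89)=49995925, p(90)=56634173, p(91)=64112359, p(92)=72533807, p(93)=82010177, p(94)=92669720, p(95)=104651419, p(96)=118114304, p(97)=133230930, p(98)=150198136, p(99)=169229875, p(100)=190569292, p(101)=214481126, p(102)=241265379, p(103)=271248950, p(104)=304801365, p(105)=342325709, p(106)=384276336, p(107)=431149389, p(108)=483502844, p(109)=541946240, p(110)=607163746, p(111)=679903203, p(112)=761002156, p(113)=851376628, p(114)=952050665, p(115)=1064144451, p(116)=1188908248, p(117)=1327710076, p(118)=1482074143, p(119)=1653668665, p(120)=1844349560, p(121)=2056148051, p(122)=2291320912, p(123)=2552338241, p(124)=2841940500, p(125)=3163127352, p(126)=3519222692, p(127)=3913864295, p(128)=4351078600, p(129)=4835271870, p(130)=5371315400, p(131)=5964539504, p(132)=6620830889, p(133)=7346629512, p(134)=8149040695, p(135)=9035836076, p(136)=10015581680, p(137)=11097645016, p(138)=12292341831, p(139)=13610949895, p(140)=15065878135, p(141)=16670689208, p(142)=18440293320, p(143)=20390982757, p(144)=22540654445, p(145)=24908858009, p(146)=27517052599, p(147)=30388671978, p(148)=33549419497, p(149)=37027355200, p(150)=40853235313, p(151)=45060624582, p(152)=49686288421, p(153)=54770336324, p(154)=60356673280, p(155)=66493182097, p(156)=73232243759, p(157)=80630964769, p(158)=88751778802, p(159)=97662728555, p(160)=107438159466, p(161)=118159068427, p(162)=129913904637, p(163)=142798995930, p(164)=156919475295, p(165)=172389800255, p(166)=189334822579, p(167)=207890420102, p(168)=228204732751, p(169)=250438925115, p(170)=274768617130, p(171)=301384802048, p(172)=330495499613, p(173)=362326859895, p(174)=397125074750, p(175)=435157697830, p(176)=476715857290, p(177)=522115831195, p(178)=571701605655, p(179)=625846753120, p(180)=684957390936, p(181)=749474411781, p(182)=819876908323, p(183)=896684817527, p(184)=980462880430, p(185)=1071823774337, p(186)=1171432692373, p(187)=1280011042268, p(188)=1398341745571, p(189)=1527273599625, p(190)=1667727404093, p(191)=1820701100652, p(192)=1987276856363, p(193)=2168627105469, p(194)=2366022741845, p(195)=2580840212973, p(196)=2814570987591.
Final step: p(197) = p(196) + p(195) - p(192) - p(190) + p(185) + p(182) - p(175) - p(171) + p(162) + p(157) - p(146) - p(140) + p(127) + p(120) - p(105) - p(97) + p(80) + p(71) - p(52) - p(42) + p(21) + p(10)
= 2814570987591 + 2580840212973 - 1987276856363 - 1667727404093 + 1071823774337 + 819876908323 - 435157697830 - 301384802048 + 129913904637 + 80630964769 - 27517052599 - 15065878135 + 3913864295 + 1844349560 - 342325709 - 133230930 + 15796476 + 4697205 - 281589 - 53174 + 792 + 42
= 3068829878530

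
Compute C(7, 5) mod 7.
0

Using Lucas' theorem:
Write n=7 and k=5 in base 7:
n in base 7: [1, 0]
k in base 7: [0, 5]
C(7,5) mod 7 = ∏ C(n_i, k_i) mod 7
Digit binomials (mod 7): C(1,0) = 1; C(0,5) = 0 (k_i > n_i)
Product: 1 × 0 = 0 ≡ 0 (mod 7)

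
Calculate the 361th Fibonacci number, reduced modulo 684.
1

Matrix identity: Q^n = [[F_(n+1), F_n], [F_n, F_(n-1)]] with Q = [[1,1],[1,0]].
n = 361 = 101101001₂. Square-and-multiply, entries mod 684:
Q^1 = [[1,1],[1,0]]
Q^2 = (Q^1)² = [[2,1],[1,1]]
Q^5 = (Q^2)²·Q = [[8,5],[5,3]]
Q^11 = (Q^5)²·Q = [[144,89],[89,55]]
Q^22 = (Q^11)² = [[613,611],[611,2]]
Q^45 = (Q^22)²·Q = [[359,110],[110,249]]
Q^90 = (Q^45)² = [[77,532],[532,229]]
Q^180 = (Q^90)² = [[305,0],[0,305]]
Q^361 = (Q^180)²·Q = [[1,1],[1,0]]
F_361 mod 684 = Q^361[0][1] = 1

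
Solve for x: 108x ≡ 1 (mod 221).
88

gcd(108, 221) = 1, so the inverse exists.
Extended Euclidean algorithm on (221, 108):
221 = 2 × 108 + 5  ⟹  5 = (1)·221 + (-2)·108
108 = 21 × 5 + 3  ⟹  3 = (-21)·221 + (43)·108
5 = 1 × 3 + 2  ⟹  2 = (22)·221 + (-45)·108
3 = 1 × 2 + 1  ⟹  1 = (-43)·221 + (88)·108
So (88)·108 ≡ 1 (mod 221), i.e. 108^(-1) ≡ 88 (mod 221).
Check: 108 × 88 = 9504 ≡ 1 (mod 221)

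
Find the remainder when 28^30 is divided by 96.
64

Repeated squaring. Binary of 30 = 11110.
28^1 ≡ 28 (mod 96); 28^2 ≡ 16 (mod 96); 28^4 ≡ 64 (mod 96); 28^8 ≡ 64 (mod 96); 28^16 ≡ 64 (mod 96)
28^30 = 28^2 × 28^4 × 28^8 × 28^16 ≡ 64 (mod 96)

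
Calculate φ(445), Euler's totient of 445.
352

445 = 5 × 89
φ(n) = n × ∏(1 - 1/p) for each prime p dividing n
φ(445) = 445 × (1 - 1/5) × (1 - 1/89) = 352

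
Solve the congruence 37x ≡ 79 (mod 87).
x ≡ 28 (mod 87)

gcd(37, 87) = 1, which divides 79, so solutions exist.
Find 37^(-1) mod 87 by the extended Euclidean algorithm:
87 = 2 × 37 + 13  ⟹  13 = (1)·87 + (-2)·37
37 = 2 × 13 + 11  ⟹  11 = (-2)·87 + (5)·37
13 = 1 × 11 + 2  ⟹  2 = (3)·87 + (-7)·37
11 = 5 × 2 + 1  ⟹  1 = (-17)·87 + (40)·37
So (40)·37 ≡ 1 (mod 87), i.e. 37^(-1) ≡ 40 (mod 87).
x ≡ 40 × 79 = 3160 ≡ 28 (mod 87).
Check: 37 × 28 = 1036 ≡ 79 (mod 87).
Unique solution: x ≡ 28 (mod 87)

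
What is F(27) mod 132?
2

Matrix identity: Q^n = [[F_(n+1), F_n], [F_n, F_(n-1)]] with Q = [[1,1],[1,0]].
n = 27 = 11011₂. Square-and-multiply, entries mod 132:
Q^1 = [[1,1],[1,0]]
Q^3 = (Q^1)²·Q = [[3,2],[2,1]]
Q^6 = (Q^3)² = [[13,8],[8,5]]
Q^13 = (Q^6)²·Q = [[113,101],[101,12]]
Q^27 = (Q^13)²·Q = [[87,2],[2,85]]
F_27 mod 132 = Q^27[0][1] = 2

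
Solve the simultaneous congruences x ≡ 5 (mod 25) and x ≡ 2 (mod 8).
130

Using Chinese Remainder Theorem:
M = 25 × 8 = 200
M1 = 8, M2 = 25
y1 = 8^(-1) mod 25 = 22
y2 = 25^(-1) mod 8 = 1
x = (5×8×22 + 2×25×1) mod 200 = 130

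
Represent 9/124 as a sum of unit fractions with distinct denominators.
1/14 + 1/868

Greedy algorithm:
9/124: ceiling(124/9) = 14, use 1/14
1/868: ceiling(868/1) = 868, use 1/868
Result: 9/124 = 1/14 + 1/868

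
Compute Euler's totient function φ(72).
24

72 = 2^3 × 3^2
φ(n) = n × ∏(1 - 1/p) for each prime p dividing n
φ(72) = 72 × (1 - 1/2) × (1 - 1/3) = 24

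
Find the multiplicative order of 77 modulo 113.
56

113 is prime, so ord(77) divides φ(113) = 112.
Divisors of 112: 1, 2, 4, 7, 8, 14, 16, 28, 56, 112.
Repeated squaring: 77^1 ≡ 77, 77^2 ≡ 53, 77^4 ≡ 97, 77^8 ≡ 30, 77^16 ≡ 109, 77^32 ≡ 16, 77^64 ≡ 30 (mod 113).
Test 77^d mod 113 for each divisor d in increasing order:
77^1 ≡ 77
77^2 ≡ 53
77^4 ≡ 97
77^7 = 77^4·77^2·77^1 ≡ 18
77^8 ≡ 30
77^14 = 77^8·77^4·77^2 ≡ 98
77^16 ≡ 109
77^28 = 77^16·77^8·77^4 ≡ 112
77^56 = 77^32·77^16·77^8 ≡ 1  ← first divisor giving 1
The order is 56.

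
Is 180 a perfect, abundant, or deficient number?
abundant

Proper divisors of 180: sum = 1 + 2 + 3 + 4 + 5 + 6 + 9 + 10 + ... + 36 + 45 + 60 + 90 (17 divisors) = 366
Since 366 > 180, 180 is abundant.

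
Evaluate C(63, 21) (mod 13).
10

Using Lucas' theorem:
Write n=63 and k=21 in base 13:
n in base 13: [4, 11]
k in base 13: [1, 8]
C(63,21) mod 13 = ∏ C(n_i, k_i) mod 13
Digit binomials (mod 13): C(4,1) = 4; C(11,8) = 165 ≡ 9
Product: 4 × 9 = 36 ≡ 10 (mod 13)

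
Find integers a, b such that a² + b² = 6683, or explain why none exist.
Not possible

Factorization: 6683 = 41 × 163
By Fermat: n is sum of two squares iff every prime p ≡ 3 (mod 4) appears to even power.
Prime(s) ≡ 3 (mod 4) with odd exponent: [(163, 1)]
Therefore 6683 cannot be expressed as a² + b².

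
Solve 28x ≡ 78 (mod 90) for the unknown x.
x ≡ 6 (mod 45)

gcd(28, 90) = 2, which divides 78, so solutions exist.
Divide through by 2: 14x ≡ 39 (mod 45).
Find 14^(-1) mod 45 by the extended Euclidean algorithm:
45 = 3 × 14 + 3  ⟹  3 = (1)·45 + (-3)·14
14 = 4 × 3 + 2  ⟹  2 = (-4)·45 + (13)·14
3 = 1 × 2 + 1  ⟹  1 = (5)·45 + (-16)·14
So (-16)·14 ≡ 1 (mod 45), i.e. 14^(-1) ≡ -16 ≡ 29 (mod 45).
x ≡ 29 × 39 = 1131 ≡ 6 (mod 45).
Check: 28 × 6 = 168 ≡ 78 (mod 90).
x ≡ 6 (mod 45), giving 2 solutions mod 90.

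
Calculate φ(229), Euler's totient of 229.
228

229 = 229
φ(n) = n × ∏(1 - 1/p) for each prime p dividing n
φ(229) = 229 × (1 - 1/229) = 228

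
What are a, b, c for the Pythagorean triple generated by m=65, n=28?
(3441, 3640, 5009)

Euclid's formula: a = m² - n², b = 2mn, c = m² + n²
m = 65, n = 28
a = 65² - 28² = 4225 - 784 = 3441
b = 2 × 65 × 28 = 3640
c = 65² + 28² = 4225 + 784 = 5009
Verification: 3441² + 3640² = 11840481 + 13249600 = 25090081 = 5009² ✓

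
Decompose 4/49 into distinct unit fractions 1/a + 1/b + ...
1/13 + 1/213 + 1/67841 + 1/9204734721

Greedy algorithm:
4/49: ceiling(49/4) = 13, use 1/13
3/637: ceiling(637/3) = 213, use 1/213
2/135681: ceiling(135681/2) = 67841, use 1/67841
1/9204734721: ceiling(9204734721/1) = 9204734721, use 1/9204734721
Result: 4/49 = 1/13 + 1/213 + 1/67841 + 1/9204734721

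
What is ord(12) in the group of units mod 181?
90

181 is prime, so ord(12) divides φ(181) = 180.
Divisors of 180: 1, 2, 3, 4, 5, 6, 9, 10, 12, 15, 18, 20, 30, 36, 45, 60, 90, 180.
Repeated squaring: 12^1 ≡ 12, 12^2 ≡ 144, 12^4 ≡ 102, 12^8 ≡ 87, 12^16 ≡ 148, 12^32 ≡ 3, 12^64 ≡ 9, 12^128 ≡ 81 (mod 181).
Test 12^d mod 181 for each divisor d in increasing order:
12^1 ≡ 12
12^2 ≡ 144
12^3 = 12^2·12^1 ≡ 99
12^4 ≡ 102
12^5 = 12^4·12^1 ≡ 138
12^6 = 12^4·12^2 ≡ 27
12^9 = 12^8·12^1 ≡ 139
12^10 = 12^8·12^2 ≡ 39
12^12 = 12^8·12^4 ≡ 5
12^15 = 12^8·12^4·12^2·12^1 ≡ 133
12^18 = 12^16·12^2 ≡ 135
12^20 = 12^16·12^4 ≡ 73
12^30 = 12^16·12^8·12^4·12^2 ≡ 132
12^36 = 12^32·12^4 ≡ 125
12^45 = 12^32·12^8·12^4·12^1 ≡ 180
12^60 = 12^32·12^16·12^8·12^4 ≡ 48
12^90 = 12^64·12^16·12^8·12^2 ≡ 1  ← first divisor giving 1
The order is 90.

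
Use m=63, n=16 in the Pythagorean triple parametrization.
(3713, 2016, 4225)

Euclid's formula: a = m² - n², b = 2mn, c = m² + n²
m = 63, n = 16
a = 63² - 16² = 3969 - 256 = 3713
b = 2 × 63 × 16 = 2016
c = 63² + 16² = 3969 + 256 = 4225
Verification: 3713² + 2016² = 13786369 + 4064256 = 17850625 = 4225² ✓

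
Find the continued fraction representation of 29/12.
[2; 2, 2, 2]

Euclidean algorithm steps:
29 = 2 × 12 + 5
12 = 2 × 5 + 2
5 = 2 × 2 + 1
2 = 2 × 1 + 0
Continued fraction: [2; 2, 2, 2]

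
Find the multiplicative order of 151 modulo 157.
156

157 is prime, so ord(151) divides φ(157) = 156.
Divisors of 156: 1, 2, 3, 4, 6, 12, 13, 26, 39, 52, 78, 156.
Repeated squaring: 151^1 ≡ 151, 151^2 ≡ 36, 151^4 ≡ 40, 151^8 ≡ 30, 151^16 ≡ 115, 151^32 ≡ 37, 151^64 ≡ 113, 151^128 ≡ 52 (mod 157).
Test 151^d mod 157 for each divisor d in increasing order:
151^1 ≡ 151
151^2 ≡ 36
151^3 = 151^2·151^1 ≡ 98
151^4 ≡ 40
151^6 = 151^4·151^2 ≡ 27
151^12 = 151^8·151^4 ≡ 101
151^13 = 151^8·151^4·151^1 ≡ 22
151^26 = 151^16·151^8·151^2 ≡ 13
151^39 = 151^32·151^4·151^2·151^1 ≡ 129
151^52 = 151^32·151^16·151^4 ≡ 12
151^78 = 151^64·151^8·151^4·151^2 ≡ 156
151^156 = 151^128·151^16·151^8·151^4 ≡ 1  ← first divisor giving 1
The order is 156.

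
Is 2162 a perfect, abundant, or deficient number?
deficient

Proper divisors of 2162: sum = 1 + 2 + 23 + 46 + 47 + 94 + 1081 = 1294
Since 1294 < 2162, 2162 is deficient.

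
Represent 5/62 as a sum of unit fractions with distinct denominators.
1/13 + 1/269 + 1/216814

Greedy algorithm:
5/62: ceiling(62/5) = 13, use 1/13
3/806: ceiling(806/3) = 269, use 1/269
1/216814: ceiling(216814/1) = 216814, use 1/216814
Result: 5/62 = 1/13 + 1/269 + 1/216814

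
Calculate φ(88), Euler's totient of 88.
40

88 = 2^3 × 11
φ(n) = n × ∏(1 - 1/p) for each prime p dividing n
φ(88) = 88 × (1 - 1/2) × (1 - 1/11) = 40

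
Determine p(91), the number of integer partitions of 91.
64112359

p(n) counts ways to write n as a sum of positive integers (order ignored).
Euler's pentagonal recurrence: p(k) = p(k-1) + p(k-2) - p(k-5) - p(k-7) + p(k-12) + p(k-15) - ... (offsets j(3j∓1)/2, signs ++--, p(0)=1, p(<0)=0).
DP table for k = 0..90: p(0)=1, p(1)=1, p(2)=2, p(3)=3, p(4)=5, p(5)=7, p(6)=11, p(7)=15, p(8)=22, p(9)=30, p(10)=42, p(11)=56, p(12)=77, p(13)=101, p(14)=135, p(15)=176, p(16)=231, p(17)=297, p(18)=385, p(19)=490, p(20)=627, p(21)=792, p(22)=1002, p(23)=1255, p(24)=1575, p(25)=1958, p(26)=2436, p(27)=3010, p(28)=3718, p(29)=4565, p(30)=5604, p(31)=6842, p(32)=8349, p(33)=10143, p(34)=12310, p(35)=14883, p(36)=17977, p(37)=21637, p(38)=26015, p(39)=31185, p(40)=37338, p(41)=44583, p(42)=53174, p(43)=63261, p(44)=75175, p(45)=89134, p(46)=105558, p(47)=124754, p(48)=147273, p(49)=173525, p(50)=204226, p(51)=239943, p(52)=281589, p(53)=329931, p(54)=386155, p(55)=451276, p(56)=526823, p(57)=614154, p(58)=715220, p(59)=831820, p(60)=966467, p(61)=1121505, p(62)=1300156, p(63)=1505499, p(64)=1741630, p(65)=2012558, p(66)=2323520, p(67)=2679689, p(68)=3087735, p(69)=3554345, p(70)=4087968, p(71)=4697205, p(72)=5392783, p(73)=6185689, p(74)=7089500, p(75)=8118264, p(76)=9289091, p(77)=10619863, p(78)=12132164, p(79)=13848650, p(80)=15796476, p(81)=18004327, p(82)=20506255, p(83)=23338469, p(84)=26543660, p(85)=30167357, p(86)=34262962, p(87)=38887673, p(88)=44108109, p(89)=49995925, p(90)=56634173.
Final step: p(91) = p(90) + p(89) - p(86) - p(84) + p(79) + p(76) - p(69) - p(65) + p(56) + p(51) - p(40) - p(34) + p(21) + p(14)
= 56634173 + 49995925 - 34262962 - 26543660 + 13848650 + 9289091 - 3554345 - 2012558 + 526823 + 239943 - 37338 - 12310 + 792 + 135
= 64112359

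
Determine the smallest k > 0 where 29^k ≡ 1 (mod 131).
130

131 is prime, so ord(29) divides φ(131) = 130.
Divisors of 130: 1, 2, 5, 10, 13, 26, 65, 130.
Repeated squaring: 29^1 ≡ 29, 29^2 ≡ 55, 29^4 ≡ 12, 29^8 ≡ 13, 29^16 ≡ 38, 29^32 ≡ 3, 29^64 ≡ 9, 29^128 ≡ 81 (mod 131).
Test 29^d mod 131 for each divisor d in increasing order:
29^1 ≡ 29
29^2 ≡ 55
29^5 = 29^4·29^1 ≡ 86
29^10 = 29^8·29^2 ≡ 60
29^13 = 29^8·29^4·29^1 ≡ 70
29^26 = 29^16·29^8·29^2 ≡ 53
29^65 = 29^64·29^1 ≡ 130
29^130 = 29^128·29^2 ≡ 1  ← first divisor giving 1
The order is 130.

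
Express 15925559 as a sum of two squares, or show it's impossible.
Not possible

Factorization: 15925559 = 13 × 107^3
By Fermat: n is sum of two squares iff every prime p ≡ 3 (mod 4) appears to even power.
Prime(s) ≡ 3 (mod 4) with odd exponent: [(107, 3)]
Therefore 15925559 cannot be expressed as a² + b².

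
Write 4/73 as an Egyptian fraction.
1/19 + 1/463 + 1/321091 + 1/206198539471

Greedy algorithm:
4/73: ceiling(73/4) = 19, use 1/19
3/1387: ceiling(1387/3) = 463, use 1/463
2/642181: ceiling(642181/2) = 321091, use 1/321091
1/206198539471: ceiling(206198539471/1) = 206198539471, use 1/206198539471
Result: 4/73 = 1/19 + 1/463 + 1/321091 + 1/206198539471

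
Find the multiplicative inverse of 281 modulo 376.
281

gcd(281, 376) = 1, so the inverse exists.
Extended Euclidean algorithm on (376, 281):
376 = 1 × 281 + 95  ⟹  95 = (1)·376 + (-1)·281
281 = 2 × 95 + 91  ⟹  91 = (-2)·376 + (3)·281
95 = 1 × 91 + 4  ⟹  4 = (3)·376 + (-4)·281
91 = 22 × 4 + 3  ⟹  3 = (-68)·376 + (91)·281
4 = 1 × 3 + 1  ⟹  1 = (71)·376 + (-95)·281
So (-95)·281 ≡ 1 (mod 376), i.e. 281^(-1) ≡ -95 ≡ 281 (mod 376).
Check: 281 × 281 = 78961 ≡ 1 (mod 376)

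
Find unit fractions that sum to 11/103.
1/10 + 1/148 + 1/25407 + 1/1936521540

Greedy algorithm:
11/103: ceiling(103/11) = 10, use 1/10
7/1030: ceiling(1030/7) = 148, use 1/148
3/76220: ceiling(76220/3) = 25407, use 1/25407
1/1936521540: ceiling(1936521540/1) = 1936521540, use 1/1936521540
Result: 11/103 = 1/10 + 1/148 + 1/25407 + 1/1936521540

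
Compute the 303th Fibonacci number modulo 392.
106

Matrix identity: Q^n = [[F_(n+1), F_n], [F_n, F_(n-1)]] with Q = [[1,1],[1,0]].
n = 303 = 100101111₂. Square-and-multiply, entries mod 392:
Q^1 = [[1,1],[1,0]]
Q^2 = (Q^1)² = [[2,1],[1,1]]
Q^4 = (Q^2)² = [[5,3],[3,2]]
Q^9 = (Q^4)²·Q = [[55,34],[34,21]]
Q^18 = (Q^9)² = [[261,232],[232,29]]
Q^37 = (Q^18)²·Q = [[281,33],[33,248]]
Q^75 = (Q^37)²·Q = [[291,82],[82,209]]
Q^151 = (Q^75)²·Q = [[301,69],[69,232]]
Q^303 = (Q^151)²·Q = [[35,106],[106,321]]
F_303 mod 392 = Q^303[0][1] = 106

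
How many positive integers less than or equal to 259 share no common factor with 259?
216

259 = 7 × 37
φ(n) = n × ∏(1 - 1/p) for each prime p dividing n
φ(259) = 259 × (1 - 1/7) × (1 - 1/37) = 216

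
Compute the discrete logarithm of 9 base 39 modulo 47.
28

Baby-step giant-step with step n = ⌈√47⌉ = 7.
Baby steps 39^j mod 47 (j:value) for j=0..6: 0:1, 1:39, 2:17, 3:5, 4:7, 5:38, 6:25.
Giant-step multiplier: 39^(-7) ≡ 39^(46-7) = 39^39 ≡ 43 (mod 47).
Giant steps γ_i = 9·43^i mod 47: γ_0=9, γ_1=11, γ_2=3, γ_3=35, γ_4=1 (in table at j=0).
x = i·n + j = 4·7 + 0 = 28.
Check: 39^28 ≡ 9 (mod 47).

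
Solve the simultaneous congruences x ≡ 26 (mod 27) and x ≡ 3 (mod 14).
269

Using Chinese Remainder Theorem:
M = 27 × 14 = 378
M1 = 14, M2 = 27
y1 = 14^(-1) mod 27 = 2
y2 = 27^(-1) mod 14 = 13
x = (26×14×2 + 3×27×13) mod 378 = 269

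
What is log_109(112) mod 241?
163

Baby-step giant-step with step n = ⌈√241⌉ = 16.
Baby steps 109^j mod 241 (j:value) for j=0..15: 0:1, 1:109, 2:72, 3:136, 4:123, 5:152, 6:180, 7:99, 8:187, 9:139, 10:209, 11:127, 12:106, 13:227, 14:161, 15:197.
Giant-step multiplier: 109^(-16) ≡ 109^(240-16) = 109^224 ≡ 231 (mod 241).
Giant steps γ_i = 112·231^i mod 241: γ_0=112, γ_1=85, γ_2=114, γ_3=65, γ_4=73, γ_5=234, γ_6=70, γ_7=23, γ_8=11, γ_9=131, γ_10=136 (in table at j=3).
x = i·n + j = 10·16 + 3 = 163.
Check: 109^163 ≡ 112 (mod 241).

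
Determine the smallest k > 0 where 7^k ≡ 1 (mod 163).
162

163 is prime, so ord(7) divides φ(163) = 162.
Divisors of 162: 1, 2, 3, 6, 9, 18, 27, 54, 81, 162.
Repeated squaring: 7^1 ≡ 7, 7^2 ≡ 49, 7^4 ≡ 119, 7^8 ≡ 143, 7^16 ≡ 74, 7^32 ≡ 97, 7^64 ≡ 118, 7^128 ≡ 69 (mod 163).
Test 7^d mod 163 for each divisor d in increasing order:
7^1 ≡ 7
7^2 ≡ 49
7^3 = 7^2·7^1 ≡ 17
7^6 = 7^4·7^2 ≡ 126
7^9 = 7^8·7^1 ≡ 23
7^18 = 7^16·7^2 ≡ 40
7^27 = 7^16·7^8·7^2·7^1 ≡ 105
7^54 = 7^32·7^16·7^4·7^2 ≡ 104
7^81 = 7^64·7^16·7^1 ≡ 162
7^162 = 7^128·7^32·7^2 ≡ 1  ← first divisor giving 1
The order is 162.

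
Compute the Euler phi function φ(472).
232

472 = 2^3 × 59
φ(n) = n × ∏(1 - 1/p) for each prime p dividing n
φ(472) = 472 × (1 - 1/2) × (1 - 1/59) = 232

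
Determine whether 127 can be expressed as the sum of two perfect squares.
Not possible

Factorization: 127 = 127
By Fermat: n is sum of two squares iff every prime p ≡ 3 (mod 4) appears to even power.
Prime(s) ≡ 3 (mod 4) with odd exponent: [(127, 1)]
Therefore 127 cannot be expressed as a² + b².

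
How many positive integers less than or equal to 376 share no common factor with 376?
184

376 = 2^3 × 47
φ(n) = n × ∏(1 - 1/p) for each prime p dividing n
φ(376) = 376 × (1 - 1/2) × (1 - 1/47) = 184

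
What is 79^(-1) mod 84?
67

gcd(79, 84) = 1, so the inverse exists.
Extended Euclidean algorithm on (84, 79):
84 = 1 × 79 + 5  ⟹  5 = (1)·84 + (-1)·79
79 = 15 × 5 + 4  ⟹  4 = (-15)·84 + (16)·79
5 = 1 × 4 + 1  ⟹  1 = (16)·84 + (-17)·79
So (-17)·79 ≡ 1 (mod 84), i.e. 79^(-1) ≡ -17 ≡ 67 (mod 84).
Check: 79 × 67 = 5293 ≡ 1 (mod 84)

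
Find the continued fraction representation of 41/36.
[1; 7, 5]

Euclidean algorithm steps:
41 = 1 × 36 + 5
36 = 7 × 5 + 1
5 = 5 × 1 + 0
Continued fraction: [1; 7, 5]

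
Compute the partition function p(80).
15796476

p(n) counts ways to write n as a sum of positive integers (order ignored).
Euler's pentagonal recurrence: p(k) = p(k-1) + p(k-2) - p(k-5) - p(k-7) + p(k-12) + p(k-15) - ... (offsets j(3j∓1)/2, signs ++--, p(0)=1, p(<0)=0).
DP table for k = 0..79: p(0)=1, p(1)=1, p(2)=2, p(3)=3, p(4)=5, p(5)=7, p(6)=11, p(7)=15, p(8)=22, p(9)=30, p(10)=42, p(11)=56, p(12)=77, p(13)=101, p(14)=135, p(15)=176, p(16)=231, p(17)=297, p(18)=385, p(19)=490, p(20)=627, p(21)=792, p(22)=1002, p(23)=1255, p(24)=1575, p(25)=1958, p(26)=2436, p(27)=3010, p(28)=3718, p(29)=4565, p(30)=5604, p(31)=6842, p(32)=8349, p(33)=10143, p(34)=12310, p(35)=14883, p(36)=17977, p(37)=21637, p(38)=26015, p(39)=31185, p(40)=37338, p(41)=44583, p(42)=53174, p(43)=63261, p(44)=75175, p(45)=89134, p(46)=105558, p(47)=124754, p(48)=147273, p(49)=173525, p(50)=204226, p(51)=239943, p(52)=281589, p(53)=329931, p(54)=386155, p(55)=451276, p(56)=526823, p(57)=614154, p(58)=715220, p(59)=831820, p(60)=966467, p(61)=1121505, p(62)=1300156, p(63)=1505499, p(64)=1741630, p(65)=2012558, p(66)=2323520, p(67)=2679689, p(68)=3087735, p(69)=3554345, p(70)=4087968, p(71)=4697205, p(72)=5392783, p(73)=6185689, p(74)=7089500, p(75)=8118264, p(76)=9289091, p(77)=10619863, p(78)=12132164, p(79)=13848650.
Final step: p(80) = p(79) + p(78) - p(75) - p(73) + p(68) + p(65) - p(58) - p(54) + p(45) + p(40) - p(29) - p(23) + p(10) + p(3)
= 13848650 + 12132164 - 8118264 - 6185689 + 3087735 + 2012558 - 715220 - 386155 + 89134 + 37338 - 4565 - 1255 + 42 + 3
= 15796476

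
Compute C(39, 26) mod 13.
3

Using Lucas' theorem:
Write n=39 and k=26 in base 13:
n in base 13: [3, 0]
k in base 13: [2, 0]
C(39,26) mod 13 = ∏ C(n_i, k_i) mod 13
Digit binomials (mod 13): C(3,2) = 3; C(0,0) = 1
Product: 3 × 1 = 3 ≡ 3 (mod 13)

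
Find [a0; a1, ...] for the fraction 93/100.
[0; 1, 13, 3, 2]

Euclidean algorithm steps:
93 = 0 × 100 + 93
100 = 1 × 93 + 7
93 = 13 × 7 + 2
7 = 3 × 2 + 1
2 = 2 × 1 + 0
Continued fraction: [0; 1, 13, 3, 2]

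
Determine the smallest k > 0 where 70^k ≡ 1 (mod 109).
108

109 is prime, so ord(70) divides φ(109) = 108.
Divisors of 108: 1, 2, 3, 4, 6, 9, 12, 18, 27, 36, 54, 108.
Repeated squaring: 70^1 ≡ 70, 70^2 ≡ 104, 70^4 ≡ 25, 70^8 ≡ 80, 70^16 ≡ 78, 70^32 ≡ 89, 70^64 ≡ 73 (mod 109).
Test 70^d mod 109 for each divisor d in increasing order:
70^1 ≡ 70
70^2 ≡ 104
70^3 = 70^2·70^1 ≡ 86
70^4 ≡ 25
70^6 = 70^4·70^2 ≡ 93
70^9 = 70^8·70^1 ≡ 41
70^12 = 70^8·70^4 ≡ 38
70^18 = 70^16·70^2 ≡ 46
70^27 = 70^16·70^8·70^2·70^1 ≡ 33
70^36 = 70^32·70^4 ≡ 45
70^54 = 70^32·70^16·70^4·70^2 ≡ 108
70^108 = 70^64·70^32·70^8·70^4 ≡ 1  ← first divisor giving 1
The order is 108.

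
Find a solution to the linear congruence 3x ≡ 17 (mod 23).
x ≡ 21 (mod 23)

gcd(3, 23) = 1, which divides 17, so solutions exist.
Find 3^(-1) mod 23 by the extended Euclidean algorithm:
23 = 7 × 3 + 2  ⟹  2 = (1)·23 + (-7)·3
3 = 1 × 2 + 1  ⟹  1 = (-1)·23 + (8)·3
So (8)·3 ≡ 1 (mod 23), i.e. 3^(-1) ≡ 8 (mod 23).
x ≡ 8 × 17 = 136 ≡ 21 (mod 23).
Check: 3 × 21 = 63 ≡ 17 (mod 23).
Unique solution: x ≡ 21 (mod 23)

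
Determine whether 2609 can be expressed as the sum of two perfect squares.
20² + 47² (a=20, b=47)

Factorization: 2609 = 2609
By Fermat: n is sum of two squares iff every prime p ≡ 3 (mod 4) appears to even power.
All primes ≡ 3 (mod 4) appear to even power.
Search a = 0, 1, 2, … for 2609 - a² a perfect square: first hit at a = 20: 2609 - 400 = 2209 = 47².
2609 = 20² + 47² = 400 + 2209 ✓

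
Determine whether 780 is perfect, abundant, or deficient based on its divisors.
abundant

Proper divisors of 780: sum = 1 + 2 + 3 + 4 + 5 + 6 + 10 + 12 + ... + 156 + 195 + 260 + 390 (23 divisors) = 1572
Since 1572 > 780, 780 is abundant.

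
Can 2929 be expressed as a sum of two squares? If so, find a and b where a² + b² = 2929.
15² + 52² (a=15, b=52)

Factorization: 2929 = 29 × 101
By Fermat: n is sum of two squares iff every prime p ≡ 3 (mod 4) appears to even power.
All primes ≡ 3 (mod 4) appear to even power.
Search a = 0, 1, 2, … for 2929 - a² a perfect square: first hit at a = 15: 2929 - 225 = 2704 = 52².
2929 = 15² + 52² = 225 + 2704 ✓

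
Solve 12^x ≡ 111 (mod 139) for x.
67

Baby-step giant-step with step n = ⌈√139⌉ = 12.
Baby steps 12^j mod 139 (j:value) for j=0..11: 0:1, 1:12, 2:5, 3:60, 4:25, 5:22, 6:125, 7:110, 8:69, 9:133, 10:67, 11:109.
Giant-step multiplier: 12^(-12) ≡ 12^(138-12) = 12^126 ≡ 100 (mod 139).
Giant steps γ_i = 111·100^i mod 139: γ_0=111, γ_1=119, γ_2=85, γ_3=21, γ_4=15, γ_5=110 (in table at j=7).
x = i·n + j = 5·12 + 7 = 67.
Check: 12^67 ≡ 111 (mod 139).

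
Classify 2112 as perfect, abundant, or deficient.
abundant

Proper divisors of 2112: sum = 1 + 2 + 3 + 4 + 6 + 8 + 11 + 12 + ... + 352 + 528 + 704 + 1056 (27 divisors) = 3984
Since 3984 > 2112, 2112 is abundant.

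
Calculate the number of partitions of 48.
147273

p(n) counts ways to write n as a sum of positive integers (order ignored).
Euler's pentagonal recurrence: p(k) = p(k-1) + p(k-2) - p(k-5) - p(k-7) + p(k-12) + p(k-15) - ... (offsets j(3j∓1)/2, signs ++--, p(0)=1, p(<0)=0).
DP table for k = 0..47: p(0)=1, p(1)=1, p(2)=2, p(3)=3, p(4)=5, p(5)=7, p(6)=11, p(7)=15, p(8)=22, p(9)=30, p(10)=42, p(11)=56, p(12)=77, p(13)=101, p(14)=135, p(15)=176, p(16)=231, p(17)=297, p(18)=385, p(19)=490, p(20)=627, p(21)=792, p(22)=1002, p(23)=1255, p(24)=1575, p(25)=1958, p(26)=2436, p(27)=3010, p(28)=3718, p(29)=4565, p(30)=5604, p(31)=6842, p(32)=8349, p(33)=10143, p(34)=12310, p(35)=14883, p(36)=17977, p(37)=21637, p(38)=26015, p(39)=31185, p(40)=37338, p(41)=44583, p(42)=53174, p(43)=63261, p(44)=75175, p(45)=89134, p(46)=105558, p(47)=124754.
Final step: p(48) = p(47) + p(46) - p(43) - p(41) + p(36) + p(33) - p(26) - p(22) + p(13) + p(8)
= 124754 + 105558 - 63261 - 44583 + 17977 + 10143 - 2436 - 1002 + 101 + 22
= 147273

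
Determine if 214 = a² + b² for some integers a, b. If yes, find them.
Not possible

Factorization: 214 = 2 × 107
By Fermat: n is sum of two squares iff every prime p ≡ 3 (mod 4) appears to even power.
Prime(s) ≡ 3 (mod 4) with odd exponent: [(107, 1)]
Therefore 214 cannot be expressed as a² + b².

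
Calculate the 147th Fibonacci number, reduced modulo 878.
412

Matrix identity: Q^n = [[F_(n+1), F_n], [F_n, F_(n-1)]] with Q = [[1,1],[1,0]].
n = 147 = 10010011₂. Square-and-multiply, entries mod 878:
Q^1 = [[1,1],[1,0]]
Q^2 = (Q^1)² = [[2,1],[1,1]]
Q^4 = (Q^2)² = [[5,3],[3,2]]
Q^9 = (Q^4)²·Q = [[55,34],[34,21]]
Q^18 = (Q^9)² = [[669,828],[828,719]]
Q^36 = (Q^18)² = [[525,840],[840,563]]
Q^73 = (Q^36)²·Q = [[421,499],[499,800]]
Q^147 = (Q^73)²·Q = [[359,412],[412,825]]
F_147 mod 878 = Q^147[0][1] = 412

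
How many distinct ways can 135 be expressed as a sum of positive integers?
9035836076

p(n) counts ways to write n as a sum of positive integers (order ignored).
Euler's pentagonal recurrence: p(k) = p(k-1) + p(k-2) - p(k-5) - p(k-7) + p(k-12) + p(k-15) - ... (offsets j(3j∓1)/2, signs ++--, p(0)=1, p(<0)=0).
DP table for k = 0..134: p(0)=1, p(1)=1, p(2)=2, p(3)=3, p(4)=5, p(5)=7, p(6)=11, p(7)=15, p(8)=22, p(9)=30, p(10)=42, p(11)=56, p(12)=77, p(13)=101, p(14)=135, p(15)=176, p(16)=231, p(17)=297, p(18)=385, p(19)=490, p(20)=627, p(21)=792, p(22)=1002, p(23)=1255, p(24)=1575, p(25)=1958, p(26)=2436, p(27)=3010, p(28)=3718, p(29)=4565, p(30)=5604, p(31)=6842, p(32)=8349, p(33)=10143, p(34)=12310, p(35)=14883, p(36)=17977, p(37)=21637, p(38)=26015, p(39)=31185, p(40)=37338, p(41)=44583, p(42)=53174, p(43)=63261, p(44)=75175, p(45)=89134, p(46)=105558, p(47)=124754, p(48)=147273, p(49)=173525, p(50)=204226, p(51)=239943, p(52)=281589, p(53)=329931, p(54)=386155, p(55)=451276, p(56)=526823, p(57)=614154, p(58)=715220, p(59)=831820, p(60)=966467, p(61)=1121505, p(62)=1300156, p(63)=1505499, p(64)=1741630, p(65)=2012558, p(66)=2323520, p(67)=2679689, p(68)=3087735, p(69)=3554345, p(70)=4087968, p(71)=4697205, p(72)=5392783, p(73)=6185689, p(74)=7089500, p(75)=8118264, p(76)=9289091, p(77)=10619863, p(78)=12132164, p(79)=13848650, p(80)=15796476, p(81)=18004327, p(82)=20506255, p(83)=23338469, p(84)=26543660, p(85)=30167357, p(86)=34262962, p(87)=38887673, p(88)=44108109, p(89)=49995925, p(90)=56634173, p(91)=64112359, p(92)=72533807, p(93)=82010177, p(94)=92669720, p(95)=104651419, p(96)=118114304, p(97)=133230930, p(98)=150198136, p(99)=169229875, p(100)=190569292, p(101)=214481126, p(102)=241265379, p(103)=271248950, p(104)=304801365, p(105)=342325709, p(106)=384276336, p(107)=431149389, p(108)=483502844, p(109)=541946240, p(110)=607163746, p(111)=679903203, p(112)=761002156, p(113)=851376628, p(114)=952050665, p(115)=1064144451, p(116)=1188908248, p(117)=1327710076, p(118)=1482074143, p(119)=1653668665, p(120)=1844349560, p(121)=2056148051, p(122)=2291320912, p(123)=2552338241, p(124)=2841940500, p(125)=3163127352, p(126)=3519222692, p(127)=3913864295, p(128)=4351078600, p(129)=4835271870, p(130)=5371315400, p(131)=5964539504, p(132)=6620830889, p(133)=7346629512, p(134)=8149040695.
Final step: p(135) = p(134) + p(133) - p(130) - p(128) + p(123) + p(120) - p(113) - p(109) + p(100) + p(95) - p(84) - p(78) + p(65) + p(58) - p(43) - p(35) + p(18) + p(9)
= 8149040695 + 7346629512 - 5371315400 - 4351078600 + 2552338241 + 1844349560 - 851376628 - 541946240 + 190569292 + 104651419 - 26543660 - 12132164 + 2012558 + 715220 - 63261 - 14883 + 385 + 30
= 9035836076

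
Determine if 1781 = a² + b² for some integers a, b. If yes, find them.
10² + 41² (a=10, b=41)

Factorization: 1781 = 13 × 137
By Fermat: n is sum of two squares iff every prime p ≡ 3 (mod 4) appears to even power.
All primes ≡ 3 (mod 4) appear to even power.
Search a = 0, 1, 2, … for 1781 - a² a perfect square: first hit at a = 10: 1781 - 100 = 1681 = 41².
1781 = 10² + 41² = 100 + 1681 ✓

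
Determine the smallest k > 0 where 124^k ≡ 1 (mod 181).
180

181 is prime, so ord(124) divides φ(181) = 180.
Divisors of 180: 1, 2, 3, 4, 5, 6, 9, 10, 12, 15, 18, 20, 30, 36, 45, 60, 90, 180.
Repeated squaring: 124^1 ≡ 124, 124^2 ≡ 172, 124^4 ≡ 81, 124^8 ≡ 45, 124^16 ≡ 34, 124^32 ≡ 70, 124^64 ≡ 13, 124^128 ≡ 169 (mod 181).
Test 124^d mod 181 for each divisor d in increasing order:
124^1 ≡ 124
124^2 ≡ 172
124^3 = 124^2·124^1 ≡ 151
124^4 ≡ 81
124^5 = 124^4·124^1 ≡ 89
124^6 = 124^4·124^2 ≡ 176
124^9 = 124^8·124^1 ≡ 150
124^10 = 124^8·124^2 ≡ 138
124^12 = 124^8·124^4 ≡ 25
124^15 = 124^8·124^4·124^2·124^1 ≡ 155
124^18 = 124^16·124^2 ≡ 56
124^20 = 124^16·124^4 ≡ 39
124^30 = 124^16·124^8·124^4·124^2 ≡ 133
124^36 = 124^32·124^4 ≡ 59
124^45 = 124^32·124^8·124^4·124^1 ≡ 162
124^60 = 124^32·124^16·124^8·124^4 ≡ 132
124^90 = 124^64·124^16·124^8·124^2 ≡ 180
124^180 = 124^128·124^32·124^16·124^4 ≡ 1  ← first divisor giving 1
The order is 180.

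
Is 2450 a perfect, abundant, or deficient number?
abundant

Proper divisors of 2450: sum = 1 + 2 + 5 + 7 + 10 + 14 + 25 + 35 + ... + 245 + 350 + 490 + 1225 (17 divisors) = 2851
Since 2851 > 2450, 2450 is abundant.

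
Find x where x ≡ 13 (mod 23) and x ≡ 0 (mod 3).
36

Using Chinese Remainder Theorem:
M = 23 × 3 = 69
M1 = 3, M2 = 23
y1 = 3^(-1) mod 23 = 8
y2 = 23^(-1) mod 3 = 2
x = (13×3×8 + 0×23×2) mod 69 = 36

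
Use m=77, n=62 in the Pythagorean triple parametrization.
(2085, 9548, 9773)

Euclid's formula: a = m² - n², b = 2mn, c = m² + n²
m = 77, n = 62
a = 77² - 62² = 5929 - 3844 = 2085
b = 2 × 77 × 62 = 9548
c = 77² + 62² = 5929 + 3844 = 9773
Verification: 2085² + 9548² = 4347225 + 91164304 = 95511529 = 9773² ✓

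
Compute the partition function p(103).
271248950

p(n) counts ways to write n as a sum of positive integers (order ignored).
Euler's pentagonal recurrence: p(k) = p(k-1) + p(k-2) - p(k-5) - p(k-7) + p(k-12) + p(k-15) - ... (offsets j(3j∓1)/2, signs ++--, p(0)=1, p(<0)=0).
DP table for k = 0..102: p(0)=1, p(1)=1, p(2)=2, p(3)=3, p(4)=5, p(5)=7, p(6)=11, p(7)=15, p(8)=22, p(9)=30, p(10)=42, p(11)=56, p(12)=77, p(13)=101, p(14)=135, p(15)=176, p(16)=231, p(17)=297, p(18)=385, p(19)=490, p(20)=627, p(21)=792, p(22)=1002, p(23)=1255, p(24)=1575, p(25)=1958, p(26)=2436, p(27)=3010, p(28)=3718, p(29)=4565, p(30)=5604, p(31)=6842, p(32)=8349, p(33)=10143, p(34)=12310, p(35)=14883, p(36)=17977, p(37)=21637, p(38)=26015, p(39)=31185, p(40)=37338, p(41)=44583, p(42)=53174, p(43)=63261, p(44)=75175, p(45)=89134, p(46)=105558, p(47)=124754, p(48)=147273, p(49)=173525, p(50)=204226, p(51)=239943, p(52)=281589, p(53)=329931, p(54)=386155, p(55)=451276, p(56)=526823, p(57)=614154, p(58)=715220, p(59)=831820, p(60)=966467, p(61)=1121505, p(62)=1300156, p(63)=1505499, p(64)=1741630, p(65)=2012558, p(66)=2323520, p(67)=2679689, p(68)=3087735, p(69)=3554345, p(70)=4087968, p(71)=4697205, p(72)=5392783, p(73)=6185689, p(74)=7089500, p(75)=8118264, p(76)=9289091, p(77)=10619863, p(78)=12132164, p(79)=13848650, p(80)=15796476, p(81)=18004327, p(82)=20506255, p(83)=23338469, p(84)=26543660, p(85)=30167357, p(86)=34262962, p(87)=38887673, p(88)=44108109, p(89)=49995925, p(90)=56634173, p(91)=64112359, p(92)=72533807, p(93)=82010177, p(94)=92669720, p(95)=104651419, p(96)=118114304, p(97)=133230930, p(98)=150198136, p(99)=169229875, p(100)=190569292, p(101)=214481126, p(102)=241265379.
Final step: p(103) = p(102) + p(101) - p(98) - p(96) + p(91) + p(88) - p(81) - p(77) + p(68) + p(63) - p(52) - p(46) + p(33) + p(26) - p(11) - p(3)
= 241265379 + 214481126 - 150198136 - 118114304 + 64112359 + 44108109 - 18004327 - 10619863 + 3087735 + 1505499 - 281589 - 105558 + 10143 + 2436 - 56 - 3
= 271248950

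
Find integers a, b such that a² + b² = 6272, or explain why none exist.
56² + 56² (a=56, b=56)

Factorization: 6272 = 2^7 × 7^2
By Fermat: n is sum of two squares iff every prime p ≡ 3 (mod 4) appears to even power.
All primes ≡ 3 (mod 4) appear to even power.
Search a = 0, 1, 2, … for 6272 - a² a perfect square: first hit at a = 56: 6272 - 3136 = 3136 = 56².
6272 = 56² + 56² = 3136 + 3136 ✓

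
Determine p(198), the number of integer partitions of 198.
3345365983698

p(n) counts ways to write n as a sum of positive integers (order ignored).
Euler's pentagonal recurrence: p(k) = p(k-1) + p(k-2) - p(k-5) - p(k-7) + p(k-12) + p(k-15) - ... (offsets j(3j∓1)/2, signs ++--, p(0)=1, p(<0)=0).
DP table for k = 0..197: p(0)=1, p(1)=1, p(2)=2, p(3)=3, p(4)=5, p(5)=7, p(6)=11, p(7)=15, p(8)=22, p(9)=30, p(10)=42, p(11)=56, p(12)=77, p(13)=101, p(14)=135, p(15)=176, p(16)=231, p(17)=297, p(18)=385, p(19)=490, p(20)=627, p(21)=792, p(22)=1002, p(23)=1255, p(24)=1575, p(25)=1958, p(26)=2436, p(27)=3010, p(28)=3718, p(29)=4565, p(30)=5604, p(31)=6842, p(32)=8349, p(33)=10143, p(34)=12310, p(35)=14883, p(36)=17977, p(37)=21637, p(38)=26015, p(39)=31185, p(40)=37338, p(41)=44583, p(42)=53174, p(43)=63261, p(44)=75175, p(45)=89134, p(46)=105558, p(47)=124754, p(48)=147273, p(49)=173525, p(50)=204226, p(51)=239943, p(52)=281589, p(53)=329931, p(54)=386155, p(55)=451276, p(56)=526823, p(57)=614154, p(58)=715220, p(59)=831820, p(60)=966467, p(61)=1121505, p(62)=1300156, p(63)=1505499, p(64)=1741630, p(65)=2012558, p(66)=2323520, p(67)=2679689, p(68)=3087735, p(69)=3554345, p(70)=4087968, p(71)=4697205, p(72)=5392783, p(73)=6185689, p(74)=7089500, p(75)=8118264, p(76)=9289091, p(77)=10619863, p(78)=12132164, p(79)=13848650, p(80)=15796476, p(81)=18004327, p(82)=20506255, p(83)=23338469, p(84)=26543660, p(85)=30167357, p(86)=34262962, p(87)=38887673, p(88)=44108109, p(89)=49995925, p(90)=56634173, p(91)=64112359, p(92)=72533807, p(93)=82010177, p(94)=92669720, p(95)=104651419, p(96)=118114304, p(97)=133230930, p(98)=150198136, p(99)=169229875, p(100)=190569292, p(101)=214481126, p(102)=241265379, p(103)=271248950, p(104)=304801365, p(105)=342325709, p(106)=384276336, p(107)=431149389, p(108)=483502844, p(109)=541946240, p(110)=607163746, p(111)=679903203, p(112)=761002156, p(113)=851376628, p(114)=952050665, p(115)=1064144451, p(116)=1188908248, p(117)=1327710076, p(118)=1482074143, p(119)=1653668665, p(120)=1844349560, p(121)=2056148051, p(122)=2291320912, p(123)=2552338241, p(124)=2841940500, p(125)=3163127352, p(126)=3519222692, p(127)=3913864295, p(128)=4351078600, p(129)=4835271870, p(130)=5371315400, p(131)=5964539504, p(132)=6620830889, p(133)=7346629512, p(134)=8149040695, p(135)=9035836076, p(136)=10015581680, p(137)=11097645016, p(138)=12292341831, p(139)=13610949895, p(140)=15065878135, p(141)=16670689208, p(142)=18440293320, p(143)=20390982757, p(144)=22540654445, p(145)=24908858009, p(146)=27517052599, p(147)=30388671978, p(148)=33549419497, p(149)=37027355200, p(150)=40853235313, p(151)=45060624582, p(152)=49686288421, p(153)=54770336324, p(154)=60356673280, p(155)=66493182097, p(156)=73232243759, p(157)=80630964769, p(158)=88751778802, p(159)=97662728555, p(160)=107438159466, p(161)=118159068427, p(162)=129913904637, p(163)=142798995930, p(164)=156919475295, p(165)=172389800255, p(166)=189334822579, p(167)=207890420102, p(168)=228204732751, p(169)=250438925115, p(170)=274768617130, p(171)=301384802048, p(172)=330495499613, p(173)=362326859895, p(174)=397125074750, p(175)=435157697830, p(176)=476715857290, p(177)=522115831195, p(178)=571701605655, p(179)=625846753120, p(180)=684957390936, p(181)=749474411781, p(182)=819876908323, p(183)=896684817527, p(184)=980462880430, p(185)=1071823774337, p(186)=1171432692373, p(187)=1280011042268, p(188)=1398341745571, p(189)=1527273599625, p(190)=1667727404093, p(191)=1820701100652, p(192)=1987276856363, p(193)=2168627105469, p(194)=2366022741845, p(195)=2580840212973, p(196)=2814570987591, p(197)=3068829878530.
Final step: p(198) = p(197) + p(196) - p(193) - p(191) + p(186) + p(183) - p(176) - p(172) + p(163) + p(158) - p(147) - p(141) + p(128) + p(121) - p(106) - p(98) + p(81) + p(72) - p(53) - p(43) + p(22) + p(11)
= 3068829878530 + 2814570987591 - 2168627105469 - 1820701100652 + 1171432692373 + 896684817527 - 476715857290 - 330495499613 + 142798995930 + 88751778802 - 30388671978 - 16670689208 + 4351078600 + 2056148051 - 384276336 - 150198136 + 18004327 + 5392783 - 329931 - 63261 + 1002 + 56
= 3345365983698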